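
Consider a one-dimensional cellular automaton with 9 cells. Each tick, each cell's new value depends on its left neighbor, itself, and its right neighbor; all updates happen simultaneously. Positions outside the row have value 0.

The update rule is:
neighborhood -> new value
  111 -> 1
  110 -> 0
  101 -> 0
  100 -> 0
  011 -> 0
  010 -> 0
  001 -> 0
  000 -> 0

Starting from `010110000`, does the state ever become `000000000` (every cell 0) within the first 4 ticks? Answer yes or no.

000000000
all cells are 0 at tick 1

yes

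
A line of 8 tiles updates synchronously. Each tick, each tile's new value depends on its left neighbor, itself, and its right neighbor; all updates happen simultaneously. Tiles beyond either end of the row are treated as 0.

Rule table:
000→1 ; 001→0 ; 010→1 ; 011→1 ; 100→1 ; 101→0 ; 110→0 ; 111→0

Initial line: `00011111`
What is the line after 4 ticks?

11010000
10011111
11010000  (repeats tick 1; period 2)
tick 4: 10011111

10011111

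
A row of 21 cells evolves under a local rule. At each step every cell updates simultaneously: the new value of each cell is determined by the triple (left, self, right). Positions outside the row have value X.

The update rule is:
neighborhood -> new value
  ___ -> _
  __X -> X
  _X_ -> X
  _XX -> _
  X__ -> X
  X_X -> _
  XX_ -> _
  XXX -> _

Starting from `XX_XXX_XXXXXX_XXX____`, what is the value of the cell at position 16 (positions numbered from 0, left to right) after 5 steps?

_

step 1: _________________X__X
step 2: X_______________XXXX_
step 3: _X_____________X_____
step 4: _XX___________XXX___X
step 5: ___X_________X___X_X_
position 16 holds _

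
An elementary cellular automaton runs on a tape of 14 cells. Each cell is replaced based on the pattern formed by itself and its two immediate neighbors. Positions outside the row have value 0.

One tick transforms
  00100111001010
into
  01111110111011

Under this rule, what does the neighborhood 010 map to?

At position 2 the neighborhood is 010; the next row has 1 there.

1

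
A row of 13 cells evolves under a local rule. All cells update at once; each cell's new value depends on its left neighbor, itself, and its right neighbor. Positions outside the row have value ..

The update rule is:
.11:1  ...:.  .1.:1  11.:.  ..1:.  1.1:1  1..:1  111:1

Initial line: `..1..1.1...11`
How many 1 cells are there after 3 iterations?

9

..11.1111..1.
..1.1111.1.11
..11111.1111.
count of 1: 9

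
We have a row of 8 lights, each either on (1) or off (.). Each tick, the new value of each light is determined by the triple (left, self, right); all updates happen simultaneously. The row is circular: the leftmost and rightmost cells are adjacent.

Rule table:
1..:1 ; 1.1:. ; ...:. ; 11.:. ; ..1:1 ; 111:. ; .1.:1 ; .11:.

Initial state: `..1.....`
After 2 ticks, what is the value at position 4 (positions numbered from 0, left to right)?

.111....
1...1...
position 4 holds 1

1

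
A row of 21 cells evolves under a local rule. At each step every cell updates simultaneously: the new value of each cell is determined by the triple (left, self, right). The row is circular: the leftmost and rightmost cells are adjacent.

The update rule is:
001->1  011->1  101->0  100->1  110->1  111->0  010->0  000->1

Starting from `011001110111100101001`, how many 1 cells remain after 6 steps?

step 1: 011111010100111000110
step 2: 110001000011101111111
step 3: 011110111110101000000
step 4: 110010100010000111111
step 5: 011100011101111100000
step 6: 110111110101000111111
count of 1: 15

15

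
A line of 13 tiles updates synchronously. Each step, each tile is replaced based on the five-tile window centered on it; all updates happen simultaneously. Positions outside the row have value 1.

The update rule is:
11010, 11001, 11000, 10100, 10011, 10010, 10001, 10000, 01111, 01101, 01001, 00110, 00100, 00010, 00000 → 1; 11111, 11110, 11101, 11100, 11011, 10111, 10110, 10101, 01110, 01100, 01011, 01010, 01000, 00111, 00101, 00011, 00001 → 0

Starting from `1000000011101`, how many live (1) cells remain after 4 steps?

0111110000000
0010001111100
1110100100011
0001111101001
count of 1: 7

7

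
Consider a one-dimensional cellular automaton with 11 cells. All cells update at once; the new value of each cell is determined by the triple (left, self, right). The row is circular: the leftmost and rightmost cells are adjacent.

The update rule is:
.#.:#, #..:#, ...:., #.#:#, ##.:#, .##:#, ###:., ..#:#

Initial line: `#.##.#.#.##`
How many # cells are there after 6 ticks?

##########.
#........##
##......##.
###....####
..##..##...
.########..
count of #: 8

8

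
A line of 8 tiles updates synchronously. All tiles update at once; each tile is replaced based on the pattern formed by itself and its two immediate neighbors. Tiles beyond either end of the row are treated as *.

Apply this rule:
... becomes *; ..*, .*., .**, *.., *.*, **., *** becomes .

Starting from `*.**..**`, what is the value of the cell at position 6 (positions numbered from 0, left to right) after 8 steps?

*

step 1: ........
step 2: .******.
step 3: ........  (repeats step 1; period 2)
step 8: .******.
position 6 holds *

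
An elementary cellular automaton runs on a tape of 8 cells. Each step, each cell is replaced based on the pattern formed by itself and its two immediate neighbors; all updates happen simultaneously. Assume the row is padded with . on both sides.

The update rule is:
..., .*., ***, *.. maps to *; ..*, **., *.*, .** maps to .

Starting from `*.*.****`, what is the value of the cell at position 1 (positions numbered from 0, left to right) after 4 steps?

*.*..**.
*.**...*
*...**.*
***....*
position 1 holds *

*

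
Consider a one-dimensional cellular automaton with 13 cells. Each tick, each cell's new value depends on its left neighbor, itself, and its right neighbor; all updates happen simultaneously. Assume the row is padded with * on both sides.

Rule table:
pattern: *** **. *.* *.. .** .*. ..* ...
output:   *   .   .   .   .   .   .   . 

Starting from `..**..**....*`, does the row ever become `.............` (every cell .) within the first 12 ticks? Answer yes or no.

yes

tick 1: .............
all cells are . at tick 1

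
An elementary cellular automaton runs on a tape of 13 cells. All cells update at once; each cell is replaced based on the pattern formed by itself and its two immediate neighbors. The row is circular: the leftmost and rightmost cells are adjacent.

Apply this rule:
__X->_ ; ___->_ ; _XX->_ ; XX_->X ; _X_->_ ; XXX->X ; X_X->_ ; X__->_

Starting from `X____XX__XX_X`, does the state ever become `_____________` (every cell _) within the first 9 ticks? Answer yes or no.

tick 1: X_____X___X__
tick 2: _____________
all cells are _ at tick 2

yes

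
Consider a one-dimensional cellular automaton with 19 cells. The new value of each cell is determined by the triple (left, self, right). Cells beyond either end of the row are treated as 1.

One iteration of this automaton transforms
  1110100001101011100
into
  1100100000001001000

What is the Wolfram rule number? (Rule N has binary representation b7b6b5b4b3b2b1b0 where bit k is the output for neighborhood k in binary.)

position 0: 111 → 1  (bit 7 = 1)
position 2: 110 → 0  (bit 6 = 0)
position 3: 101 → 0  (bit 5 = 0)
position 5: 100 → 0  (bit 4 = 0)
position 9: 011 → 0  (bit 3 = 0)
position 4: 010 → 1  (bit 2 = 1)
position 8: 001 → 0  (bit 1 = 0)
position 6: 000 → 0  (bit 0 = 0)
bits b7..b0 = 10000100 = 132

132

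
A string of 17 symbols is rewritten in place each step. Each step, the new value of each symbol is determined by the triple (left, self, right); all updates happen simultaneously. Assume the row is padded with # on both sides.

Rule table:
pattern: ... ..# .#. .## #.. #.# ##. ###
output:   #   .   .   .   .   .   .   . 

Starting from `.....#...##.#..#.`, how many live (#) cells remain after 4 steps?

8

.###...#.........
.....#...#######.
.###...#.........  (repeats step 1; period 2)
step 4: .....#...#######.
count of #: 8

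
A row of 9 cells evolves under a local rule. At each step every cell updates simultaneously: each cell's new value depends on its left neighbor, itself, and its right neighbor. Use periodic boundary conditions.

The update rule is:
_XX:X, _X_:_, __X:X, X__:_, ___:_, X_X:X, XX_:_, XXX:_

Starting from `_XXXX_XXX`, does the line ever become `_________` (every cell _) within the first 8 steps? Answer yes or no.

XX___XX__
X___XX__X
___XX__XX
__XX__XX_
_XX__XX__
XX__XX___
X__XX___X
__XX___XX
step 8 is __XX___XX, still not uniform _

no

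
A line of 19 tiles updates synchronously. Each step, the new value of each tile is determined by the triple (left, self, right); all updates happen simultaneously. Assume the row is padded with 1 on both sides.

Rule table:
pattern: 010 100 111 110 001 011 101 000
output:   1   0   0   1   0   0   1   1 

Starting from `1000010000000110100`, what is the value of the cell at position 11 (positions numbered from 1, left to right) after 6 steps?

1

1011010111110011100
1101111000010000100
0110001011010110100
1010101101111011100
1111110110001100100
0000011010100100100
position 11 holds 1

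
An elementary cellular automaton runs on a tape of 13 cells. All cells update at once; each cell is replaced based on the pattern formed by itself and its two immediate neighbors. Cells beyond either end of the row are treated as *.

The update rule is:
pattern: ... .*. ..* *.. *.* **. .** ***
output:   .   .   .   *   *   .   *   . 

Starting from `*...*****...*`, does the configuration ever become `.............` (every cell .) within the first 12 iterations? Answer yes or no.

.*..*....*..*
*.*..*....*.*
.*.*..*....**
*.*.*..*...*.
.*.*.*..*...*
*.*.*.*..*..*
.*.*.*.*..*.*
*.*.*.*.*..**
.*.*.*.*.*.*.
*.*.*.*.*.*.*
.*.*.*.*.*.**
*.*.*.*.*.**.
iteration 12 is *.*.*.*.*.**., still not uniform .

no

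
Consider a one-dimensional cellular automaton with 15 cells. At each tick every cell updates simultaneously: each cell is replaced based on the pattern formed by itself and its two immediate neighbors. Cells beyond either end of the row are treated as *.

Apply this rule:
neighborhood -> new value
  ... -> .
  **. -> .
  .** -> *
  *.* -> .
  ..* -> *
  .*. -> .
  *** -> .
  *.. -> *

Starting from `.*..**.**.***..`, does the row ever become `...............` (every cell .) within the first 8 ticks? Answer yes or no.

tick 1: ..***..*..*..**
tick 2: ***..**.**.***.
tick 3: ...***..*..*...
tick 4: *.**..**.**.*.*
tick 5: ..*.***..*....*
tick 6: **..*..**.*..**
tick 7: ..**.***...***.
tick 8: ***..*..*.**...
tick 8 is ***..*..*.**..., still not uniform .

no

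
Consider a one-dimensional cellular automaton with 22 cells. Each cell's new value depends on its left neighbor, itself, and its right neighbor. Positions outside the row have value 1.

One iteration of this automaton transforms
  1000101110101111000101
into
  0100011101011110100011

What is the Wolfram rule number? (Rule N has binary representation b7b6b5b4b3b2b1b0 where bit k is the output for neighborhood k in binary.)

position 7: 111 → 1  (bit 7 = 1)
position 0: 110 → 0  (bit 6 = 0)
position 5: 101 → 1  (bit 5 = 1)
position 1: 100 → 1  (bit 4 = 1)
position 6: 011 → 1  (bit 3 = 1)
position 4: 010 → 0  (bit 2 = 0)
position 3: 001 → 0  (bit 1 = 0)
position 2: 000 → 0  (bit 0 = 0)
bits b7..b0 = 10111000 = 184

184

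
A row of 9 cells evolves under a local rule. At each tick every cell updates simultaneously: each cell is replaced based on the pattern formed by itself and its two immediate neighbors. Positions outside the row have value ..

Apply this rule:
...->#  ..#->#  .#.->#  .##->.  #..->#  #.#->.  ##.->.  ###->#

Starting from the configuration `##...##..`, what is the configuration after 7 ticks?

#..#.####

..###..##
##.#.##..
...#...##
#######..
.#####.##
#.###....
#..#.####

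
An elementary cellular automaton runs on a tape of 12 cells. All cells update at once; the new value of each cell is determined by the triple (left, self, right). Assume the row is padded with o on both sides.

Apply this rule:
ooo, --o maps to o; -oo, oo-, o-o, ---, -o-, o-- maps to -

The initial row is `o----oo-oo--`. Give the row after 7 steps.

----o------o
---o------o-
--o------o--
-o------o--o
-------o--o-
------o--o--
-----o--o--o

-----o--o--o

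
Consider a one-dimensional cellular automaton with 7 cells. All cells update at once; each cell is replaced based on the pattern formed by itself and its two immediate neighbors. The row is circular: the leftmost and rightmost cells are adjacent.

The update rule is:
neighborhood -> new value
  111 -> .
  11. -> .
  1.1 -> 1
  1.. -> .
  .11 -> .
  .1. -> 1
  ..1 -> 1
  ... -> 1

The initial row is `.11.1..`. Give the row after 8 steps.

1..11.1
..1..1.
111.11.
...1..1
.111.11
1...1..
1.111.1
.1...1.

.1...1.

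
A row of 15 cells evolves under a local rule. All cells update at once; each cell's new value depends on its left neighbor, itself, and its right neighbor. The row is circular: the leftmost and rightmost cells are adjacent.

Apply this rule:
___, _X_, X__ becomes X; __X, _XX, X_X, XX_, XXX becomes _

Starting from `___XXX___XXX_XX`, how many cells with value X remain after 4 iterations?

XX____XX_______
__XXX___XXXXXX_
X____XX_______X
_XXX___XXXXXX__
count of X: 9

9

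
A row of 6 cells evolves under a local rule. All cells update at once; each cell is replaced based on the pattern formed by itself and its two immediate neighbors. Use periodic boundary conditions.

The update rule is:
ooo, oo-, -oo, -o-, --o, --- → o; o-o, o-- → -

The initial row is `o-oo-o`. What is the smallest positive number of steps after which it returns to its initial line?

1

step 1: o-oo-o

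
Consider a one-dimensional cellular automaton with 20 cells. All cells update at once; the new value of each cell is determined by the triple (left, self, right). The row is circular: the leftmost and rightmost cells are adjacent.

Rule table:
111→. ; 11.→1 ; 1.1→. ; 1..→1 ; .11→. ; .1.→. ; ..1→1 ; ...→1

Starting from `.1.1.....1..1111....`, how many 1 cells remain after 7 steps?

1...11111.11...11111
1111....1..1111.....
...11111.11...111111
111....1..1111.....1
..11111.11...111111.
11....1..1111.....11
.11111.11...111111..
count of 1: 13

13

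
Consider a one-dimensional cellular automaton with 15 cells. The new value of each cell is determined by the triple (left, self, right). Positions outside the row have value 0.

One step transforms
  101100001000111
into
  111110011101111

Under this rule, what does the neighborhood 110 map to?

At position 3 the neighborhood is 110; the next row has 1 there.

1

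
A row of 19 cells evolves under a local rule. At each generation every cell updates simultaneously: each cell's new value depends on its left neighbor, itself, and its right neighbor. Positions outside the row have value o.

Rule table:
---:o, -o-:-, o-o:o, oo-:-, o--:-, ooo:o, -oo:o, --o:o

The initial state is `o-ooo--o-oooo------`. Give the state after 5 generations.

--o-oooo--ooooooooo

-ooo--o-oooo--ooooo
ooo--o-oooo--oooooo
oo--o-oooo--ooooooo
o--o-oooo--oooooooo
--o-oooo--ooooooooo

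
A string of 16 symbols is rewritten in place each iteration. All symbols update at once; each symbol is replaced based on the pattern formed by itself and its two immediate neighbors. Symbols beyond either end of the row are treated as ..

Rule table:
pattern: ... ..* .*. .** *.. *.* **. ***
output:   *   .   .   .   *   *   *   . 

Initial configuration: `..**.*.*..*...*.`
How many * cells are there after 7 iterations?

*..**.*.*..**..*
.*..**.*.*..**..
..*..**.*.*..***
*..*..**.*.*...*
.*..*..**.*.**..
..*..*..**.*.***
*..*..*..**.*..*
count of *: 7

7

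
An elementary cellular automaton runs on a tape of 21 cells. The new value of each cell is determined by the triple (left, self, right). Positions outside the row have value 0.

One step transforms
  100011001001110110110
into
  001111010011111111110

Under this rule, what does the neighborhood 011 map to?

At position 4 the neighborhood is 011; the next row has 1 there.

1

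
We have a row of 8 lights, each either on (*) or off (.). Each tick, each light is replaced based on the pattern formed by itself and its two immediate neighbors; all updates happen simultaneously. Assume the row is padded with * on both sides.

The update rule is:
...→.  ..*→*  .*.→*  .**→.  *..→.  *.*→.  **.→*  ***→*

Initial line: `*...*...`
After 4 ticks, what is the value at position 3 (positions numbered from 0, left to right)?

*..**..*
*.*.*.*.
*.*.*.*.  (fixed point — unchanged through tick 4)
position 3 holds .

.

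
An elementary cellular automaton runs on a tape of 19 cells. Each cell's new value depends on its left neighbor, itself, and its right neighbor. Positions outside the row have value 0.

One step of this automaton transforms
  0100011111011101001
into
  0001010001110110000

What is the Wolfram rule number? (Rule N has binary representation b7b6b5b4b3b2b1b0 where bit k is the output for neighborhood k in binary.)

105

position 6: 111 → 0  (bit 7 = 0)
position 9: 110 → 1  (bit 6 = 1)
position 10: 101 → 1  (bit 5 = 1)
position 2: 100 → 0  (bit 4 = 0)
position 5: 011 → 1  (bit 3 = 1)
position 1: 010 → 0  (bit 2 = 0)
position 0: 001 → 0  (bit 1 = 0)
position 3: 000 → 1  (bit 0 = 1)
bits b7..b0 = 01101001 = 105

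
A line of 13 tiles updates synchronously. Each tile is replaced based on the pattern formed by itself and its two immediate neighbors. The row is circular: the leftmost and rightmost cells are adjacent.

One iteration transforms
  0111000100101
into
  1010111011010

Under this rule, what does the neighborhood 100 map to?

At position 4 the neighborhood is 100; the next row has 1 there.

1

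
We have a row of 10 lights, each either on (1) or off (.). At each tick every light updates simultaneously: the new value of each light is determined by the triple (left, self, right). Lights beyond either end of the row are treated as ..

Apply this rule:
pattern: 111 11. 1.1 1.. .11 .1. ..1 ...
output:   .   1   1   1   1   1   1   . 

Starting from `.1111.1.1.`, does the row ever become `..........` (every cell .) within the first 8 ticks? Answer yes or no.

no

11..111111
11111....1
1...11..11
11.1111111
1111.....1
1..11...11
111111.111
1....111.1
tick 8 is 1....111.1, still not uniform .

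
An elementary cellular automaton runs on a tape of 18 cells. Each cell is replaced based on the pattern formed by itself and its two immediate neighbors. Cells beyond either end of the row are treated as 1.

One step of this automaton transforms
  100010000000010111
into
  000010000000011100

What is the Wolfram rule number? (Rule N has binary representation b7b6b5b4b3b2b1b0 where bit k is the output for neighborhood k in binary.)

position 16: 111 → 0  (bit 7 = 0)
position 0: 110 → 0  (bit 6 = 0)
position 14: 101 → 1  (bit 5 = 1)
position 1: 100 → 0  (bit 4 = 0)
position 15: 011 → 1  (bit 3 = 1)
position 4: 010 → 1  (bit 2 = 1)
position 3: 001 → 0  (bit 1 = 0)
position 2: 000 → 0  (bit 0 = 0)
bits b7..b0 = 00101100 = 44

44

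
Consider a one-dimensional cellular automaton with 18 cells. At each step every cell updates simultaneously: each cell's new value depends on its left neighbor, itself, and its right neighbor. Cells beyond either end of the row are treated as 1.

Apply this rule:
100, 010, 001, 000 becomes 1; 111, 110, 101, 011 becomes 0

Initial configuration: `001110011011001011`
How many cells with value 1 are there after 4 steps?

11

110001100000111000
001110011111000111
110001100000111000  (repeats step 1; period 2)
step 4: 001110011111000111
count of 1: 11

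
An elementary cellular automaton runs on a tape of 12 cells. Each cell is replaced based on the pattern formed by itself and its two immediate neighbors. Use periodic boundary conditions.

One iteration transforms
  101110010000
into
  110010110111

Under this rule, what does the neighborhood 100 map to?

0

At position 5 the neighborhood is 100; the next row has 0 there.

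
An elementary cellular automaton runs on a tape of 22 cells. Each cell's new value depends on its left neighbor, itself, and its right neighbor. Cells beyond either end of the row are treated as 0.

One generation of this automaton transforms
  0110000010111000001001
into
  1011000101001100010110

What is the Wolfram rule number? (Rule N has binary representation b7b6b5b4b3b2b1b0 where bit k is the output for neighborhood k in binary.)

114

position 11: 111 → 0  (bit 7 = 0)
position 2: 110 → 1  (bit 6 = 1)
position 9: 101 → 1  (bit 5 = 1)
position 3: 100 → 1  (bit 4 = 1)
position 1: 011 → 0  (bit 3 = 0)
position 8: 010 → 0  (bit 2 = 0)
position 0: 001 → 1  (bit 1 = 1)
position 4: 000 → 0  (bit 0 = 0)
bits b7..b0 = 01110010 = 114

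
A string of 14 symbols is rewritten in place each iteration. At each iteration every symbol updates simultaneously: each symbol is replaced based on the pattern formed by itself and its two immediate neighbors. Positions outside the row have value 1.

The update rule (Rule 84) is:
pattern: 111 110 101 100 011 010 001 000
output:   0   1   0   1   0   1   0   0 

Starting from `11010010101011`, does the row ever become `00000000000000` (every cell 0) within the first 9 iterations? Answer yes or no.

iteration 1: 01011010101000
iteration 2: 01001010101100
iteration 3: 01101010100110
iteration 4: 00101010110010
iteration 5: 10101010011010
iteration 6: 10101011001010
iteration 7: 10101001101010
iteration 8: 10101100101010
iteration 9: 10100110101010
iteration 9 is 10100110101010, still not uniform 0

no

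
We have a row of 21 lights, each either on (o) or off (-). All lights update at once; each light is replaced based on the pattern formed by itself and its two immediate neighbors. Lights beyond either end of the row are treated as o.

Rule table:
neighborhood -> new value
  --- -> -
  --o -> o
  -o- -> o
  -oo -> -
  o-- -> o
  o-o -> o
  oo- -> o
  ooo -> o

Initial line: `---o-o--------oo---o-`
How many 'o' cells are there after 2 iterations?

iteration 1: o-ooooo------o-oo-ooo
iteration 2: oo-ooooo----ooo-oo-oo
count of o: 14

14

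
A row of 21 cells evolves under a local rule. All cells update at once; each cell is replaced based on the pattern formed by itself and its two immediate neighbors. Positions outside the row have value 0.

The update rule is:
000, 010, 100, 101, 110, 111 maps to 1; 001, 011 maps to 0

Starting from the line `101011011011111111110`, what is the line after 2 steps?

011110110110111111111

step 1: 111101101101111111111
step 2: 011110110110111111111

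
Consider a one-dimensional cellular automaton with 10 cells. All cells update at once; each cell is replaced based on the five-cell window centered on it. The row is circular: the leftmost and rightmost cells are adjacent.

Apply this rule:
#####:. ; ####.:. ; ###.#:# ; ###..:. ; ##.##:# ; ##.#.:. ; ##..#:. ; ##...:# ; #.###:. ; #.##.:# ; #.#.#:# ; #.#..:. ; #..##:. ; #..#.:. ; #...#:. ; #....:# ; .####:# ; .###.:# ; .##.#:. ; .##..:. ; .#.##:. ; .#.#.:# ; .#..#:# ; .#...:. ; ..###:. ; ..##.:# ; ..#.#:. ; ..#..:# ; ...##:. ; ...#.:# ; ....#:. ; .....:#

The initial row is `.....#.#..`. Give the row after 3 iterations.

###.#.#..#
#.#.##.#..
.##.#...#.

.##.#...#.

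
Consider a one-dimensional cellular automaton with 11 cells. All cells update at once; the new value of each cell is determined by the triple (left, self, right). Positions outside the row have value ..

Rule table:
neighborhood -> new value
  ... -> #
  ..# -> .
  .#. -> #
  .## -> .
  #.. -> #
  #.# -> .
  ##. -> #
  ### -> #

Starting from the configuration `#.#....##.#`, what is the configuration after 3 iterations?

##..###.#.#

iteration 1: #.####..#.#
iteration 2: #..####.#.#
iteration 3: ##..###.#.#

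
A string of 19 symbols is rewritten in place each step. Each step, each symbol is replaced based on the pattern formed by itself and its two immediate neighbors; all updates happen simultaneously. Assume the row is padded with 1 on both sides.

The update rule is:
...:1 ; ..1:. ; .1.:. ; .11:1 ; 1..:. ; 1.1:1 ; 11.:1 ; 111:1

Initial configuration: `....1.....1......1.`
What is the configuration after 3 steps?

step 1: .11...111...1111..1
step 2: 111.1.111.1.1111..1
step 3: 1111.11111.11111..1

1111.11111.11111..1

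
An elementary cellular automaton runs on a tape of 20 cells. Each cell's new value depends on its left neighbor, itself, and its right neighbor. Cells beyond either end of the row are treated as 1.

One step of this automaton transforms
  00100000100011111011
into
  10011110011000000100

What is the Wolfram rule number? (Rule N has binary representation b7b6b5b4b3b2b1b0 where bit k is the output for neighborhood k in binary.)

49

position 13: 111 → 0  (bit 7 = 0)
position 16: 110 → 0  (bit 6 = 0)
position 17: 101 → 1  (bit 5 = 1)
position 0: 100 → 1  (bit 4 = 1)
position 12: 011 → 0  (bit 3 = 0)
position 2: 010 → 0  (bit 2 = 0)
position 1: 001 → 0  (bit 1 = 0)
position 4: 000 → 1  (bit 0 = 1)
bits b7..b0 = 00110001 = 49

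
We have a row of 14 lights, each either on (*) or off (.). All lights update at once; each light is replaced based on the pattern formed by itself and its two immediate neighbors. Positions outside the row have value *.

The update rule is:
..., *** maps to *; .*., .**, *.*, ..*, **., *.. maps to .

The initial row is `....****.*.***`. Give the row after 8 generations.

generation 1: .**..**.....**
generation 2: ........***..*
generation 3: .******..*....
generation 4: ..****.....**.
generation 5: ...**..***....
generation 6: .*......*..**.
generation 7: ...****.......
generation 8: .*..**..*****.

.*..**..*****.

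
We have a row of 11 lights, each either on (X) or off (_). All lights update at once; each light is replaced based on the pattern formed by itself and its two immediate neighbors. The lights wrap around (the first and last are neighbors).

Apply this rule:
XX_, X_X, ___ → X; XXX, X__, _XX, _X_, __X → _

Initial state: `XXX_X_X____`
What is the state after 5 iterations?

__X___X__XX

iteration 1: __XX_X__XX_
iteration 2: X__XX____X_
iteration 3: ____X_XX__X
iteration 4: _XX__X_X___
iteration 5: __X___X__XX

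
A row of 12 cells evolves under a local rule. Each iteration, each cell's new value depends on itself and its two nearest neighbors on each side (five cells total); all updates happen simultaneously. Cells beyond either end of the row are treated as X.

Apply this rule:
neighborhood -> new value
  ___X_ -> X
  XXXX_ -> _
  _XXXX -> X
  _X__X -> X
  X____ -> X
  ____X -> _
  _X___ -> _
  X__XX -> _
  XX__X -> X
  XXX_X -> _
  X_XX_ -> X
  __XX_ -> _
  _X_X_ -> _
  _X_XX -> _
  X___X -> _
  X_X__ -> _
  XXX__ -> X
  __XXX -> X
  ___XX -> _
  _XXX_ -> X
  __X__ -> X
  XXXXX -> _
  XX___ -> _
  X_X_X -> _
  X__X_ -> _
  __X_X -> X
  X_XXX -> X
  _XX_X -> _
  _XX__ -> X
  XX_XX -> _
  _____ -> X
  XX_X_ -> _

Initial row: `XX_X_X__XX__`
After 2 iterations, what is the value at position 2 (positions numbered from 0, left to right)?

______X__XX_
_XXX_XXX____
position 2 holds X

X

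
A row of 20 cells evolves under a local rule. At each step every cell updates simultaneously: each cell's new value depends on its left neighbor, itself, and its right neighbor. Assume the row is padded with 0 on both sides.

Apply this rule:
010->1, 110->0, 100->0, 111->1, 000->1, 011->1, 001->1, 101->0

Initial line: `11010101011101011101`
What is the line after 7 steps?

10101010010101011001

step 1: 10010101011001011001
step 2: 10110101010011010011
step 3: 10100101010110010110
step 4: 10101101010100110100
step 5: 10101001010101100101
step 6: 10101011010101001101
step 7: 10101010010101011001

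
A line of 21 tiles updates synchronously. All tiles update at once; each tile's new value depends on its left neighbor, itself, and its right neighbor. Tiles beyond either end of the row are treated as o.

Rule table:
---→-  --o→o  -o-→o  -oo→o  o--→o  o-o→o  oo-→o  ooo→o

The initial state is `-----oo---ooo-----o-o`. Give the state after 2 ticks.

tick 1: o---oooo-ooooo---oooo
tick 2: oo-oooooooooooo-ooooo

oo-oooooooooooo-ooooo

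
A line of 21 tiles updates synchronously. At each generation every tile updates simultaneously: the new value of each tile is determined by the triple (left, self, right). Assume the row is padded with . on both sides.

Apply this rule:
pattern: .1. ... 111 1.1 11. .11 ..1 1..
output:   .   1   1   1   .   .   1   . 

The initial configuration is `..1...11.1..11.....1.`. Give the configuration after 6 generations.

11..11..1..1...1111..
...1...1..1..11.11..1
111..11..1..1..1...1.
.1..1...1..1..1..11..
1..1..11..1..1..1...1
..1..1...1..1..1..11.

..1..1...1..1..1..11.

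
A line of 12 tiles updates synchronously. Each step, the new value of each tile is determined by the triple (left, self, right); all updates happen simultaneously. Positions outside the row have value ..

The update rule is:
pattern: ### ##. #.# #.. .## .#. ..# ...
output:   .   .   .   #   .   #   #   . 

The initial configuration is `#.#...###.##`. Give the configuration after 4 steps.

#.##.#......
#....##.....
##..#..#....
..#######...

..#######...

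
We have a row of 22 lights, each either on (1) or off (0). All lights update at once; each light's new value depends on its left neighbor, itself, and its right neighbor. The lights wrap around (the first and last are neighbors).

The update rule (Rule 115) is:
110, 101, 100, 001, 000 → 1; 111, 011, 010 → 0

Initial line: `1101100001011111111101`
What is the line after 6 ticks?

1100001101111111101110

0110111110100000000110
1011000011011111111011
1101111101100000001100
0110000110111111110111
1011111011000000011001
1100001101111111101110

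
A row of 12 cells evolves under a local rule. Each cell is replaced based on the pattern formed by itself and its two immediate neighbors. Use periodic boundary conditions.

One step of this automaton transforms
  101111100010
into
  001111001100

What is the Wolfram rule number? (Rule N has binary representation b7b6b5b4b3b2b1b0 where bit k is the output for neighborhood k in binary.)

position 3: 111 → 1  (bit 7 = 1)
position 6: 110 → 0  (bit 6 = 0)
position 1: 101 → 0  (bit 5 = 0)
position 7: 100 → 0  (bit 4 = 0)
position 2: 011 → 1  (bit 3 = 1)
position 0: 010 → 0  (bit 2 = 0)
position 9: 001 → 1  (bit 1 = 1)
position 8: 000 → 1  (bit 0 = 1)
bits b7..b0 = 10001011 = 139

139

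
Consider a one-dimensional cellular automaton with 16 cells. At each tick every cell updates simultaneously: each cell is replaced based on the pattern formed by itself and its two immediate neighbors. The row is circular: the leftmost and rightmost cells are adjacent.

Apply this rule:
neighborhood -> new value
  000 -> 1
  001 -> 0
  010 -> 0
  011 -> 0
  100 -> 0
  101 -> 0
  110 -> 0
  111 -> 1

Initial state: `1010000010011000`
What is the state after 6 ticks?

1000010011100111

0000111000000010
1110010011111000
0100000001110010
0001111100100000
1100111000001111
1000010011100111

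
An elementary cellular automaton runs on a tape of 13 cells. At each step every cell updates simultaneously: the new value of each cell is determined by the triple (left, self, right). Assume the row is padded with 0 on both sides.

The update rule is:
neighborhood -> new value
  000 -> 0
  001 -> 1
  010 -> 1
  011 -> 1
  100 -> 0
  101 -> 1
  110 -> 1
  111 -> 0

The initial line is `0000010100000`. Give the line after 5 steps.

0000111100000
0001100100000
0011101100000
0110111100000
1111100100000

1111100100000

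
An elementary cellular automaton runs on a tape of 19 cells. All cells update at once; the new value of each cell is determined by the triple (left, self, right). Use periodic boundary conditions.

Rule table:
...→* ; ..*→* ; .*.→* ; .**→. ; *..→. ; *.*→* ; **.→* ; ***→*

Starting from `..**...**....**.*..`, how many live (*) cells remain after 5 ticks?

15

**.*.**.*.***.***.*
*****.****.***.***.
.*****.****.***.***
*.*****.****.***.**
**.*****.****.***.*
count of *: 15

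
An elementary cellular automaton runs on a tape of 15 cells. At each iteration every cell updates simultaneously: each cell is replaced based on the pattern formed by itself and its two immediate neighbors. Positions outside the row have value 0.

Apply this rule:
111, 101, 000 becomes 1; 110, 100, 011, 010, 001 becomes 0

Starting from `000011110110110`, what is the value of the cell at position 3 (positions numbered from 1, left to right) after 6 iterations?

iteration 1: 111001101001000
iteration 2: 010000010000011
iteration 3: 000111000111000
iteration 4: 110010010010011
iteration 5: 000000000000000
iteration 6: 111111111111111
position 3 holds 1

1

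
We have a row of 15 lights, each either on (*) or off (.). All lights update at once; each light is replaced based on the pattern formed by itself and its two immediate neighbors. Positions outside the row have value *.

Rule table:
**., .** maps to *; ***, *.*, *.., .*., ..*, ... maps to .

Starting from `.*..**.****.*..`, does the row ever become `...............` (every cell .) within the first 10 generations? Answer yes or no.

no

....**.*..*....
....**.........
....**.........  (fixed point — unchanged through generation 10)
generation 10 is ....**........., still not uniform .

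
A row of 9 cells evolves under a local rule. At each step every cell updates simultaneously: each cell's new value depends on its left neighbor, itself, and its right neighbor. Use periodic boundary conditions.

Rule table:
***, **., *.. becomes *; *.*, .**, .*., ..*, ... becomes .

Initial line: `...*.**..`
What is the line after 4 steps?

**.......

step 1: ......**.
step 2: .......**
step 3: *.......*
step 4: **.......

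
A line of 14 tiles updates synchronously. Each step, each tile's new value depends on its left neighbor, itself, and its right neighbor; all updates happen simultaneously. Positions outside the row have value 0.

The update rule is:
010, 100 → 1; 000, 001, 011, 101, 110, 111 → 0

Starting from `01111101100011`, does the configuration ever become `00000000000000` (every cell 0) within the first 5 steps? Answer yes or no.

no

step 1: 00000000010000
step 2: 00000000011000
step 3: 00000000000100
step 4: 00000000000110
step 5: 00000000000001
step 5 is 00000000000001, still not uniform 0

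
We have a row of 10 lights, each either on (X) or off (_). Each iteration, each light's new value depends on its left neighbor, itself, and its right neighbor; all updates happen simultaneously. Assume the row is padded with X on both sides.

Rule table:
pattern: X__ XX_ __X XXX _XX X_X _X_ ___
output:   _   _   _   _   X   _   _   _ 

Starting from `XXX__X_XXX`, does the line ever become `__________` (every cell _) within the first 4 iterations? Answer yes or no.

_______X__
__________
all cells are _ at iteration 2

yes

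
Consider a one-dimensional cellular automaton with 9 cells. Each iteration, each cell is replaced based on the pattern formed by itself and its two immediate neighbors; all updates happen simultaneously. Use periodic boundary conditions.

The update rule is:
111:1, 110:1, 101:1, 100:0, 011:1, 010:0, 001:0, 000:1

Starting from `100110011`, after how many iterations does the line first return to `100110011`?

100110011

1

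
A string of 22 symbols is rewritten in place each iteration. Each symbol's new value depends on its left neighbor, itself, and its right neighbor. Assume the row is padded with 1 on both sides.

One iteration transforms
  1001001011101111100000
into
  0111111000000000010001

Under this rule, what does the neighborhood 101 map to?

0

At position 7 the neighborhood is 101; the next row has 0 there.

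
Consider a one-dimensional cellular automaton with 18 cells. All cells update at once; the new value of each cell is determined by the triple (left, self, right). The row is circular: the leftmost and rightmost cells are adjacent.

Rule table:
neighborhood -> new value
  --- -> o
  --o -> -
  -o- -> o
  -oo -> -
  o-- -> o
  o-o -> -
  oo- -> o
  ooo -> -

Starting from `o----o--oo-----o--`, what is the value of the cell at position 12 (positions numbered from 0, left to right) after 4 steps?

-

step 1: oooo-oo--ooooo-oo-
step 2: ---o--oo-----o--o-
step 3: oo-oo--ooooo-oo-oo
step 4: -o--oo-----o--o---
position 12 holds -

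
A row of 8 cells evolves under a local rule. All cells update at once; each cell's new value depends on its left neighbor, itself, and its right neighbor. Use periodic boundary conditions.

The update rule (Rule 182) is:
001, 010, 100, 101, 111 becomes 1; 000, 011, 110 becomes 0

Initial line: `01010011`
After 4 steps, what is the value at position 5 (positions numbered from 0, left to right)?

11111100
01111011
10110100
11001111
position 5 holds 1

1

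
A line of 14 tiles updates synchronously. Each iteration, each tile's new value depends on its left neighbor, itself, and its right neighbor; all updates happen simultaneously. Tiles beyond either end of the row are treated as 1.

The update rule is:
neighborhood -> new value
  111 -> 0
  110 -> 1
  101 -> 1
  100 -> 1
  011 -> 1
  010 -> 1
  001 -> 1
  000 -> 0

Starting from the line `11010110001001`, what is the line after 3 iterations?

01100011011001

01111111011111
11000001110000
01100011011001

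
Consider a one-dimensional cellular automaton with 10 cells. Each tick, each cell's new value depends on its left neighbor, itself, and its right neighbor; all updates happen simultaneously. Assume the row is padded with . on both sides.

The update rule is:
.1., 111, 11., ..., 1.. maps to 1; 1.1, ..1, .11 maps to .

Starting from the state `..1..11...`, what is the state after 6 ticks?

tick 1: 1.11..1111
tick 2: 1..11..111
tick 3: 11..11..11
tick 4: .11..11..1
tick 5: ..11..11.1
tick 6: 1..11..1.1

1..11..1.1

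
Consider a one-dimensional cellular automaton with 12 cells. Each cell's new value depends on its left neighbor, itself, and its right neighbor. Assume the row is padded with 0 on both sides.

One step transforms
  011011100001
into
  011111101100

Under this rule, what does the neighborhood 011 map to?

At position 1 the neighborhood is 011; the next row has 1 there.

1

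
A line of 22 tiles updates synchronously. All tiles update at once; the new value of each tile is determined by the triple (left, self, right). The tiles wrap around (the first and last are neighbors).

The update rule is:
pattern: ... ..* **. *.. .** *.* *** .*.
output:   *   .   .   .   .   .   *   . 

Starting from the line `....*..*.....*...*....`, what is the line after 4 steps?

step 1: ***......***...*...***
step 2: **..****..*..*...*..**
step 3: *....**........*.....*
step 4: ..**....******...***..

..**....******...***..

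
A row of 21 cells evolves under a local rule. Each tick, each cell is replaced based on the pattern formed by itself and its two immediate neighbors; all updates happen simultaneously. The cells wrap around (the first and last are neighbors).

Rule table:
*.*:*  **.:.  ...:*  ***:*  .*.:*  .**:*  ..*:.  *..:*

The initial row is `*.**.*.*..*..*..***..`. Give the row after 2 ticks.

**.*****.**.**.**.***

***.*****.**.**.**.*.
**.*****.**.**.**.***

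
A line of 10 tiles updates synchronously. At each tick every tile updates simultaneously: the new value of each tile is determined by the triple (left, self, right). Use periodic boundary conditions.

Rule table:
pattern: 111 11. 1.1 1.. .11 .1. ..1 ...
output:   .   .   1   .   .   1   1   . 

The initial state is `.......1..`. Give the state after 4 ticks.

...1......

tick 1: ......11..
tick 2: .....1....
tick 3: ....11....
tick 4: ...1......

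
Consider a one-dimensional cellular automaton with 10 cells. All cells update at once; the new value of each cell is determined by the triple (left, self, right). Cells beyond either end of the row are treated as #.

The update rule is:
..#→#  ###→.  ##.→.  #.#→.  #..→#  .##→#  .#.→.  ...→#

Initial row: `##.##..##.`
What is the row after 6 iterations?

...#.###..
###..#..##
...##.###.
####..#...
....##.###
#####..#..

#####..#..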